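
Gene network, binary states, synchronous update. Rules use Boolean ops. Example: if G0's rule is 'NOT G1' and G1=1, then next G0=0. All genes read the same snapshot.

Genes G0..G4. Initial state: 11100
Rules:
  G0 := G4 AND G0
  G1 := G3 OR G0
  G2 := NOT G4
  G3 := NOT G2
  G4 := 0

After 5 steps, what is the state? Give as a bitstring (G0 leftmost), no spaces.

Step 1: G0=G4&G0=0&1=0 G1=G3|G0=0|1=1 G2=NOT G4=NOT 0=1 G3=NOT G2=NOT 1=0 G4=0(const) -> 01100
Step 2: G0=G4&G0=0&0=0 G1=G3|G0=0|0=0 G2=NOT G4=NOT 0=1 G3=NOT G2=NOT 1=0 G4=0(const) -> 00100
Step 3: G0=G4&G0=0&0=0 G1=G3|G0=0|0=0 G2=NOT G4=NOT 0=1 G3=NOT G2=NOT 1=0 G4=0(const) -> 00100
Step 4: G0=G4&G0=0&0=0 G1=G3|G0=0|0=0 G2=NOT G4=NOT 0=1 G3=NOT G2=NOT 1=0 G4=0(const) -> 00100
Step 5: G0=G4&G0=0&0=0 G1=G3|G0=0|0=0 G2=NOT G4=NOT 0=1 G3=NOT G2=NOT 1=0 G4=0(const) -> 00100

00100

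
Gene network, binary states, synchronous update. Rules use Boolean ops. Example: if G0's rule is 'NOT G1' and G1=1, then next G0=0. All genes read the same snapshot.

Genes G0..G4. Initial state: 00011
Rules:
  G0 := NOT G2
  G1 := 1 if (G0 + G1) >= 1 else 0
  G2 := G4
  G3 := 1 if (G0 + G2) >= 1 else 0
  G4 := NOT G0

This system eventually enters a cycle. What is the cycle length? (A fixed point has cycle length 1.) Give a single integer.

Step 0: 00011
Step 1: G0=NOT G2=NOT 0=1 G1=(0+0>=1)=0 G2=G4=1 G3=(0+0>=1)=0 G4=NOT G0=NOT 0=1 -> 10101
Step 2: G0=NOT G2=NOT 1=0 G1=(1+0>=1)=1 G2=G4=1 G3=(1+1>=1)=1 G4=NOT G0=NOT 1=0 -> 01110
Step 3: G0=NOT G2=NOT 1=0 G1=(0+1>=1)=1 G2=G4=0 G3=(0+1>=1)=1 G4=NOT G0=NOT 0=1 -> 01011
Step 4: G0=NOT G2=NOT 0=1 G1=(0+1>=1)=1 G2=G4=1 G3=(0+0>=1)=0 G4=NOT G0=NOT 0=1 -> 11101
Step 5: G0=NOT G2=NOT 1=0 G1=(1+1>=1)=1 G2=G4=1 G3=(1+1>=1)=1 G4=NOT G0=NOT 1=0 -> 01110
State from step 5 equals state from step 2 -> cycle length 3

Answer: 3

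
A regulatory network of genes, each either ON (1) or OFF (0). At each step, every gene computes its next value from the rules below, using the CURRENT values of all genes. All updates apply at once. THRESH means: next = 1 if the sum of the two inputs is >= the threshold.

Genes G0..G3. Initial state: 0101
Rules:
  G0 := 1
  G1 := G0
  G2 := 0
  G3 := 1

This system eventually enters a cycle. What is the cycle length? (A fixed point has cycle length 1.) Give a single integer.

Answer: 1

Derivation:
Step 0: 0101
Step 1: G0=1(const) G1=G0=0 G2=0(const) G3=1(const) -> 1001
Step 2: G0=1(const) G1=G0=1 G2=0(const) G3=1(const) -> 1101
Step 3: G0=1(const) G1=G0=1 G2=0(const) G3=1(const) -> 1101
State from step 3 equals state from step 2 -> cycle length 1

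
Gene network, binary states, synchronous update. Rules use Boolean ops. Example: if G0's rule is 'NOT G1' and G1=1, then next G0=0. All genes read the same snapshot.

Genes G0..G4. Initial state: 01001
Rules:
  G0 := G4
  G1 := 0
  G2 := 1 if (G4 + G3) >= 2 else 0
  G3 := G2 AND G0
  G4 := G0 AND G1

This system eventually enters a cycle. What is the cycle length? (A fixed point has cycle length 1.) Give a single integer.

Step 0: 01001
Step 1: G0=G4=1 G1=0(const) G2=(1+0>=2)=0 G3=G2&G0=0&0=0 G4=G0&G1=0&1=0 -> 10000
Step 2: G0=G4=0 G1=0(const) G2=(0+0>=2)=0 G3=G2&G0=0&1=0 G4=G0&G1=1&0=0 -> 00000
Step 3: G0=G4=0 G1=0(const) G2=(0+0>=2)=0 G3=G2&G0=0&0=0 G4=G0&G1=0&0=0 -> 00000
State from step 3 equals state from step 2 -> cycle length 1

Answer: 1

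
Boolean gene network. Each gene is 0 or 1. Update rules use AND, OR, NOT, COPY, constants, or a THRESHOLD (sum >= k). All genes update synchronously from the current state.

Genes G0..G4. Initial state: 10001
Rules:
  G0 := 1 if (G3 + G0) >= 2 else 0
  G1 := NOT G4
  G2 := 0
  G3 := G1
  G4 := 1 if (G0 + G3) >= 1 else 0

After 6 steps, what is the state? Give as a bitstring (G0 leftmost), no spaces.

Step 1: G0=(0+1>=2)=0 G1=NOT G4=NOT 1=0 G2=0(const) G3=G1=0 G4=(1+0>=1)=1 -> 00001
Step 2: G0=(0+0>=2)=0 G1=NOT G4=NOT 1=0 G2=0(const) G3=G1=0 G4=(0+0>=1)=0 -> 00000
Step 3: G0=(0+0>=2)=0 G1=NOT G4=NOT 0=1 G2=0(const) G3=G1=0 G4=(0+0>=1)=0 -> 01000
Step 4: G0=(0+0>=2)=0 G1=NOT G4=NOT 0=1 G2=0(const) G3=G1=1 G4=(0+0>=1)=0 -> 01010
Step 5: G0=(1+0>=2)=0 G1=NOT G4=NOT 0=1 G2=0(const) G3=G1=1 G4=(0+1>=1)=1 -> 01011
Step 6: G0=(1+0>=2)=0 G1=NOT G4=NOT 1=0 G2=0(const) G3=G1=1 G4=(0+1>=1)=1 -> 00011

00011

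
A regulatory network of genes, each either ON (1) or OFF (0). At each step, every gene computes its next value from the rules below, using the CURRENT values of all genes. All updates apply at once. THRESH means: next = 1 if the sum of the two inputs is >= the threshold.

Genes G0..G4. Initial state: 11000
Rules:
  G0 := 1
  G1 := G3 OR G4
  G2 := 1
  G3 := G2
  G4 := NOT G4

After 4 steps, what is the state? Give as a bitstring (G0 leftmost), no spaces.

Step 1: G0=1(const) G1=G3|G4=0|0=0 G2=1(const) G3=G2=0 G4=NOT G4=NOT 0=1 -> 10101
Step 2: G0=1(const) G1=G3|G4=0|1=1 G2=1(const) G3=G2=1 G4=NOT G4=NOT 1=0 -> 11110
Step 3: G0=1(const) G1=G3|G4=1|0=1 G2=1(const) G3=G2=1 G4=NOT G4=NOT 0=1 -> 11111
Step 4: G0=1(const) G1=G3|G4=1|1=1 G2=1(const) G3=G2=1 G4=NOT G4=NOT 1=0 -> 11110

11110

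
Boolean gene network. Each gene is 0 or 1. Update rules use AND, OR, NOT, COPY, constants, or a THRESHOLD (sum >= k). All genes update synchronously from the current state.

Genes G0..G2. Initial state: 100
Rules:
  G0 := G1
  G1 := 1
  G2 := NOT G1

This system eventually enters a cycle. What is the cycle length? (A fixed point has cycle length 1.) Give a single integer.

Step 0: 100
Step 1: G0=G1=0 G1=1(const) G2=NOT G1=NOT 0=1 -> 011
Step 2: G0=G1=1 G1=1(const) G2=NOT G1=NOT 1=0 -> 110
Step 3: G0=G1=1 G1=1(const) G2=NOT G1=NOT 1=0 -> 110
State from step 3 equals state from step 2 -> cycle length 1

Answer: 1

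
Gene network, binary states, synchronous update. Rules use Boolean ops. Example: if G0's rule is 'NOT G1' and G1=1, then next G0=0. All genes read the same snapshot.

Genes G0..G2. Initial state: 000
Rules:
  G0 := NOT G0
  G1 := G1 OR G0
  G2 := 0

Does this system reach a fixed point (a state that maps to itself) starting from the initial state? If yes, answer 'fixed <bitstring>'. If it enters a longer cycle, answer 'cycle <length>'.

Step 0: 000
Step 1: G0=NOT G0=NOT 0=1 G1=G1|G0=0|0=0 G2=0(const) -> 100
Step 2: G0=NOT G0=NOT 1=0 G1=G1|G0=0|1=1 G2=0(const) -> 010
Step 3: G0=NOT G0=NOT 0=1 G1=G1|G0=1|0=1 G2=0(const) -> 110
Step 4: G0=NOT G0=NOT 1=0 G1=G1|G0=1|1=1 G2=0(const) -> 010
Cycle of length 2 starting at step 2 -> no fixed point

Answer: cycle 2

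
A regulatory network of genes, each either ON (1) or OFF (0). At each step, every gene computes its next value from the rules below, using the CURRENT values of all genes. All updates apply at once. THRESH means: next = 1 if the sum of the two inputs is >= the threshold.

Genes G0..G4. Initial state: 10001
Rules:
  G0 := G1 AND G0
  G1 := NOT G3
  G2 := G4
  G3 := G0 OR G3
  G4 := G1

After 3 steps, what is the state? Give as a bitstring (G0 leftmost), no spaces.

Step 1: G0=G1&G0=0&1=0 G1=NOT G3=NOT 0=1 G2=G4=1 G3=G0|G3=1|0=1 G4=G1=0 -> 01110
Step 2: G0=G1&G0=1&0=0 G1=NOT G3=NOT 1=0 G2=G4=0 G3=G0|G3=0|1=1 G4=G1=1 -> 00011
Step 3: G0=G1&G0=0&0=0 G1=NOT G3=NOT 1=0 G2=G4=1 G3=G0|G3=0|1=1 G4=G1=0 -> 00110

00110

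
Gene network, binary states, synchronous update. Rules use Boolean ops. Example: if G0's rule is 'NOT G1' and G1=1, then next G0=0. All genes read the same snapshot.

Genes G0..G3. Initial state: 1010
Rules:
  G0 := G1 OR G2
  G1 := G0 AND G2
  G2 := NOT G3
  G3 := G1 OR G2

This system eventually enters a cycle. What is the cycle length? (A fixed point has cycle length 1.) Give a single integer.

Step 0: 1010
Step 1: G0=G1|G2=0|1=1 G1=G0&G2=1&1=1 G2=NOT G3=NOT 0=1 G3=G1|G2=0|1=1 -> 1111
Step 2: G0=G1|G2=1|1=1 G1=G0&G2=1&1=1 G2=NOT G3=NOT 1=0 G3=G1|G2=1|1=1 -> 1101
Step 3: G0=G1|G2=1|0=1 G1=G0&G2=1&0=0 G2=NOT G3=NOT 1=0 G3=G1|G2=1|0=1 -> 1001
Step 4: G0=G1|G2=0|0=0 G1=G0&G2=1&0=0 G2=NOT G3=NOT 1=0 G3=G1|G2=0|0=0 -> 0000
Step 5: G0=G1|G2=0|0=0 G1=G0&G2=0&0=0 G2=NOT G3=NOT 0=1 G3=G1|G2=0|0=0 -> 0010
Step 6: G0=G1|G2=0|1=1 G1=G0&G2=0&1=0 G2=NOT G3=NOT 0=1 G3=G1|G2=0|1=1 -> 1011
Step 7: G0=G1|G2=0|1=1 G1=G0&G2=1&1=1 G2=NOT G3=NOT 1=0 G3=G1|G2=0|1=1 -> 1101
State from step 7 equals state from step 2 -> cycle length 5

Answer: 5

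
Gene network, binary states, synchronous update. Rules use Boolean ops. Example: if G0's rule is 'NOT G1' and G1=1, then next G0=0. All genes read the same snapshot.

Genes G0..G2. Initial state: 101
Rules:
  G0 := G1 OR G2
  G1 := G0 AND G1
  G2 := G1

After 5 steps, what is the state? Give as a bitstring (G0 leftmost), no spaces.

Step 1: G0=G1|G2=0|1=1 G1=G0&G1=1&0=0 G2=G1=0 -> 100
Step 2: G0=G1|G2=0|0=0 G1=G0&G1=1&0=0 G2=G1=0 -> 000
Step 3: G0=G1|G2=0|0=0 G1=G0&G1=0&0=0 G2=G1=0 -> 000
Step 4: G0=G1|G2=0|0=0 G1=G0&G1=0&0=0 G2=G1=0 -> 000
Step 5: G0=G1|G2=0|0=0 G1=G0&G1=0&0=0 G2=G1=0 -> 000

000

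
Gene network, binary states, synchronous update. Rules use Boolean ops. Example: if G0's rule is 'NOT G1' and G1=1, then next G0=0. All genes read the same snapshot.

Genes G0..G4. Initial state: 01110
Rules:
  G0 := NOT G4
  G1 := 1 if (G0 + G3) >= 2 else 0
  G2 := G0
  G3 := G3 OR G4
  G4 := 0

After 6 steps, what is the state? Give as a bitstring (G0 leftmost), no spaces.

Step 1: G0=NOT G4=NOT 0=1 G1=(0+1>=2)=0 G2=G0=0 G3=G3|G4=1|0=1 G4=0(const) -> 10010
Step 2: G0=NOT G4=NOT 0=1 G1=(1+1>=2)=1 G2=G0=1 G3=G3|G4=1|0=1 G4=0(const) -> 11110
Step 3: G0=NOT G4=NOT 0=1 G1=(1+1>=2)=1 G2=G0=1 G3=G3|G4=1|0=1 G4=0(const) -> 11110
Step 4: G0=NOT G4=NOT 0=1 G1=(1+1>=2)=1 G2=G0=1 G3=G3|G4=1|0=1 G4=0(const) -> 11110
Step 5: G0=NOT G4=NOT 0=1 G1=(1+1>=2)=1 G2=G0=1 G3=G3|G4=1|0=1 G4=0(const) -> 11110
Step 6: G0=NOT G4=NOT 0=1 G1=(1+1>=2)=1 G2=G0=1 G3=G3|G4=1|0=1 G4=0(const) -> 11110

11110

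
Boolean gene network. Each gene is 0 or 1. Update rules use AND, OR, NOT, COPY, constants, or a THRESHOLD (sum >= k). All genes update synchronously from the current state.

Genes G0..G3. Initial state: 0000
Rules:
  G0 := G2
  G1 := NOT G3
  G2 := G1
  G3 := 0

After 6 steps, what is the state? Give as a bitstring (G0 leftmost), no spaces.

Step 1: G0=G2=0 G1=NOT G3=NOT 0=1 G2=G1=0 G3=0(const) -> 0100
Step 2: G0=G2=0 G1=NOT G3=NOT 0=1 G2=G1=1 G3=0(const) -> 0110
Step 3: G0=G2=1 G1=NOT G3=NOT 0=1 G2=G1=1 G3=0(const) -> 1110
Step 4: G0=G2=1 G1=NOT G3=NOT 0=1 G2=G1=1 G3=0(const) -> 1110
Step 5: G0=G2=1 G1=NOT G3=NOT 0=1 G2=G1=1 G3=0(const) -> 1110
Step 6: G0=G2=1 G1=NOT G3=NOT 0=1 G2=G1=1 G3=0(const) -> 1110

1110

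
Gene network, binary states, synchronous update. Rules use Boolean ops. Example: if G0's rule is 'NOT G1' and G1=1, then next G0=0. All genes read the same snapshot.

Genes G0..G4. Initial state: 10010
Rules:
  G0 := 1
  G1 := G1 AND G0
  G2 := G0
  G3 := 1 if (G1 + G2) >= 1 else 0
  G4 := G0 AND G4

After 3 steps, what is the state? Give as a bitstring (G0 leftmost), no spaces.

Step 1: G0=1(const) G1=G1&G0=0&1=0 G2=G0=1 G3=(0+0>=1)=0 G4=G0&G4=1&0=0 -> 10100
Step 2: G0=1(const) G1=G1&G0=0&1=0 G2=G0=1 G3=(0+1>=1)=1 G4=G0&G4=1&0=0 -> 10110
Step 3: G0=1(const) G1=G1&G0=0&1=0 G2=G0=1 G3=(0+1>=1)=1 G4=G0&G4=1&0=0 -> 10110

10110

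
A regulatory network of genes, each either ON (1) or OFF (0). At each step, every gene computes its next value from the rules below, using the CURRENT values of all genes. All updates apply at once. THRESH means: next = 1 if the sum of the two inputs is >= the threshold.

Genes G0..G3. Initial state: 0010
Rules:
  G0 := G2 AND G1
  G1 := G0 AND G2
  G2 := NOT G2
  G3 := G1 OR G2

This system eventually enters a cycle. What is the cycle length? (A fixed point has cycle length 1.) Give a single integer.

Step 0: 0010
Step 1: G0=G2&G1=1&0=0 G1=G0&G2=0&1=0 G2=NOT G2=NOT 1=0 G3=G1|G2=0|1=1 -> 0001
Step 2: G0=G2&G1=0&0=0 G1=G0&G2=0&0=0 G2=NOT G2=NOT 0=1 G3=G1|G2=0|0=0 -> 0010
State from step 2 equals state from step 0 -> cycle length 2

Answer: 2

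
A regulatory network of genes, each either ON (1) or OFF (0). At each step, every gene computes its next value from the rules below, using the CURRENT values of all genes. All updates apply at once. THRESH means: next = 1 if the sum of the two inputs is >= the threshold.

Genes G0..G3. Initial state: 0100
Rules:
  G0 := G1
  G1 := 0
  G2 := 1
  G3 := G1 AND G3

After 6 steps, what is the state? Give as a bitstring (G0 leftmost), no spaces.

Step 1: G0=G1=1 G1=0(const) G2=1(const) G3=G1&G3=1&0=0 -> 1010
Step 2: G0=G1=0 G1=0(const) G2=1(const) G3=G1&G3=0&0=0 -> 0010
Step 3: G0=G1=0 G1=0(const) G2=1(const) G3=G1&G3=0&0=0 -> 0010
Step 4: G0=G1=0 G1=0(const) G2=1(const) G3=G1&G3=0&0=0 -> 0010
Step 5: G0=G1=0 G1=0(const) G2=1(const) G3=G1&G3=0&0=0 -> 0010
Step 6: G0=G1=0 G1=0(const) G2=1(const) G3=G1&G3=0&0=0 -> 0010

0010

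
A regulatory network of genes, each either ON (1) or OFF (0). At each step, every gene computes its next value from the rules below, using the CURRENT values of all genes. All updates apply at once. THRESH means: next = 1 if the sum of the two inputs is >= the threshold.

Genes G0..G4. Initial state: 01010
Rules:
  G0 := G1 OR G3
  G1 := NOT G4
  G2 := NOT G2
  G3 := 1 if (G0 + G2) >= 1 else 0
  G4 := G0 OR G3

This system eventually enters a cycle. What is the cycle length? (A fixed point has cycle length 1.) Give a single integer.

Answer: 2

Derivation:
Step 0: 01010
Step 1: G0=G1|G3=1|1=1 G1=NOT G4=NOT 0=1 G2=NOT G2=NOT 0=1 G3=(0+0>=1)=0 G4=G0|G3=0|1=1 -> 11101
Step 2: G0=G1|G3=1|0=1 G1=NOT G4=NOT 1=0 G2=NOT G2=NOT 1=0 G3=(1+1>=1)=1 G4=G0|G3=1|0=1 -> 10011
Step 3: G0=G1|G3=0|1=1 G1=NOT G4=NOT 1=0 G2=NOT G2=NOT 0=1 G3=(1+0>=1)=1 G4=G0|G3=1|1=1 -> 10111
Step 4: G0=G1|G3=0|1=1 G1=NOT G4=NOT 1=0 G2=NOT G2=NOT 1=0 G3=(1+1>=1)=1 G4=G0|G3=1|1=1 -> 10011
State from step 4 equals state from step 2 -> cycle length 2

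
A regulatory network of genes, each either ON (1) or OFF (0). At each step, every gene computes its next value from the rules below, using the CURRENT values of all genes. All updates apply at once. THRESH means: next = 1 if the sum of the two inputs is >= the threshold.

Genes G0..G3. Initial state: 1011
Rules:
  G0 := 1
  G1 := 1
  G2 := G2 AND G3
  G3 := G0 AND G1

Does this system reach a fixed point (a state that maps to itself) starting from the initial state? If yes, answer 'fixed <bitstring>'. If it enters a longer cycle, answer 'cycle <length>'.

Answer: fixed 1101

Derivation:
Step 0: 1011
Step 1: G0=1(const) G1=1(const) G2=G2&G3=1&1=1 G3=G0&G1=1&0=0 -> 1110
Step 2: G0=1(const) G1=1(const) G2=G2&G3=1&0=0 G3=G0&G1=1&1=1 -> 1101
Step 3: G0=1(const) G1=1(const) G2=G2&G3=0&1=0 G3=G0&G1=1&1=1 -> 1101
Fixed point reached at step 2: 1101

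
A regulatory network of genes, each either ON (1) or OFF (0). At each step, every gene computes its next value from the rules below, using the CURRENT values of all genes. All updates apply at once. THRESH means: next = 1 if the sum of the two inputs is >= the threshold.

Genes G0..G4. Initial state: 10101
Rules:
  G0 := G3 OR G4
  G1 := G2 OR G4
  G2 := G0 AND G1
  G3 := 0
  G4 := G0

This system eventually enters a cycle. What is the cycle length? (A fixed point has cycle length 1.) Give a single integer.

Step 0: 10101
Step 1: G0=G3|G4=0|1=1 G1=G2|G4=1|1=1 G2=G0&G1=1&0=0 G3=0(const) G4=G0=1 -> 11001
Step 2: G0=G3|G4=0|1=1 G1=G2|G4=0|1=1 G2=G0&G1=1&1=1 G3=0(const) G4=G0=1 -> 11101
Step 3: G0=G3|G4=0|1=1 G1=G2|G4=1|1=1 G2=G0&G1=1&1=1 G3=0(const) G4=G0=1 -> 11101
State from step 3 equals state from step 2 -> cycle length 1

Answer: 1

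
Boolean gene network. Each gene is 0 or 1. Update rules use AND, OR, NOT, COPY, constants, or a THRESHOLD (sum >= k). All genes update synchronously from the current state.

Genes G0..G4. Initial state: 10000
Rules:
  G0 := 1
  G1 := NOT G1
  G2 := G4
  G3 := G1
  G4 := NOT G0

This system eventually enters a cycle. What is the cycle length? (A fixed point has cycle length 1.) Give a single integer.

Answer: 2

Derivation:
Step 0: 10000
Step 1: G0=1(const) G1=NOT G1=NOT 0=1 G2=G4=0 G3=G1=0 G4=NOT G0=NOT 1=0 -> 11000
Step 2: G0=1(const) G1=NOT G1=NOT 1=0 G2=G4=0 G3=G1=1 G4=NOT G0=NOT 1=0 -> 10010
Step 3: G0=1(const) G1=NOT G1=NOT 0=1 G2=G4=0 G3=G1=0 G4=NOT G0=NOT 1=0 -> 11000
State from step 3 equals state from step 1 -> cycle length 2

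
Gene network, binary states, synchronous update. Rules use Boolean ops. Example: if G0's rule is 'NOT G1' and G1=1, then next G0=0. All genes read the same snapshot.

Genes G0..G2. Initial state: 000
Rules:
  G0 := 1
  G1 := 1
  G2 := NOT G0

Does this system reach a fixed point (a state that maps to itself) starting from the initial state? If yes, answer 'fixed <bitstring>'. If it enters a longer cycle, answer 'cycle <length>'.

Step 0: 000
Step 1: G0=1(const) G1=1(const) G2=NOT G0=NOT 0=1 -> 111
Step 2: G0=1(const) G1=1(const) G2=NOT G0=NOT 1=0 -> 110
Step 3: G0=1(const) G1=1(const) G2=NOT G0=NOT 1=0 -> 110
Fixed point reached at step 2: 110

Answer: fixed 110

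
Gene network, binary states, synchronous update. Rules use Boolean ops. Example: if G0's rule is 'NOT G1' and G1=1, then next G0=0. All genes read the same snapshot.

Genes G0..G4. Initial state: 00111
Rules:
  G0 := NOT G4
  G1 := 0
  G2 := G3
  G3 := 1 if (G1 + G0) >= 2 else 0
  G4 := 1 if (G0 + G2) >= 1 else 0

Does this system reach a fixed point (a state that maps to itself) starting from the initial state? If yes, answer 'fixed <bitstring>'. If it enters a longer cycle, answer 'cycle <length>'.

Step 0: 00111
Step 1: G0=NOT G4=NOT 1=0 G1=0(const) G2=G3=1 G3=(0+0>=2)=0 G4=(0+1>=1)=1 -> 00101
Step 2: G0=NOT G4=NOT 1=0 G1=0(const) G2=G3=0 G3=(0+0>=2)=0 G4=(0+1>=1)=1 -> 00001
Step 3: G0=NOT G4=NOT 1=0 G1=0(const) G2=G3=0 G3=(0+0>=2)=0 G4=(0+0>=1)=0 -> 00000
Step 4: G0=NOT G4=NOT 0=1 G1=0(const) G2=G3=0 G3=(0+0>=2)=0 G4=(0+0>=1)=0 -> 10000
Step 5: G0=NOT G4=NOT 0=1 G1=0(const) G2=G3=0 G3=(0+1>=2)=0 G4=(1+0>=1)=1 -> 10001
Step 6: G0=NOT G4=NOT 1=0 G1=0(const) G2=G3=0 G3=(0+1>=2)=0 G4=(1+0>=1)=1 -> 00001
Cycle of length 4 starting at step 2 -> no fixed point

Answer: cycle 4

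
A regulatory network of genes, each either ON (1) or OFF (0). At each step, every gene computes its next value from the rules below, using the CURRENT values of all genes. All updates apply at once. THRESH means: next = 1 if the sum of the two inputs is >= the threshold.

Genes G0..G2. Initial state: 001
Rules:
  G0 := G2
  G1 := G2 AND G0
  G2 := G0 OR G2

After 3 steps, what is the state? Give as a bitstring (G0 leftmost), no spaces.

Step 1: G0=G2=1 G1=G2&G0=1&0=0 G2=G0|G2=0|1=1 -> 101
Step 2: G0=G2=1 G1=G2&G0=1&1=1 G2=G0|G2=1|1=1 -> 111
Step 3: G0=G2=1 G1=G2&G0=1&1=1 G2=G0|G2=1|1=1 -> 111

111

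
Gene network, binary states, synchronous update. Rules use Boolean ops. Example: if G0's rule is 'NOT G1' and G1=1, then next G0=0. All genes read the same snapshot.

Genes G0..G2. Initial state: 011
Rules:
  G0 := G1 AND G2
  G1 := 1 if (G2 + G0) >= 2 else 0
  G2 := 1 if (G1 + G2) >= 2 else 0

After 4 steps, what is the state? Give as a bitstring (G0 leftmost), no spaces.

Step 1: G0=G1&G2=1&1=1 G1=(1+0>=2)=0 G2=(1+1>=2)=1 -> 101
Step 2: G0=G1&G2=0&1=0 G1=(1+1>=2)=1 G2=(0+1>=2)=0 -> 010
Step 3: G0=G1&G2=1&0=0 G1=(0+0>=2)=0 G2=(1+0>=2)=0 -> 000
Step 4: G0=G1&G2=0&0=0 G1=(0+0>=2)=0 G2=(0+0>=2)=0 -> 000

000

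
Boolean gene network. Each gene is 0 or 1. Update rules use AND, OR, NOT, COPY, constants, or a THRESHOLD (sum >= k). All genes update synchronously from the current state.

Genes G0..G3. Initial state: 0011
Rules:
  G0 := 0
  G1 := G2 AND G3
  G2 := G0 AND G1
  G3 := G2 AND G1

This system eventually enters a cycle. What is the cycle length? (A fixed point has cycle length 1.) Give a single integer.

Step 0: 0011
Step 1: G0=0(const) G1=G2&G3=1&1=1 G2=G0&G1=0&0=0 G3=G2&G1=1&0=0 -> 0100
Step 2: G0=0(const) G1=G2&G3=0&0=0 G2=G0&G1=0&1=0 G3=G2&G1=0&1=0 -> 0000
Step 3: G0=0(const) G1=G2&G3=0&0=0 G2=G0&G1=0&0=0 G3=G2&G1=0&0=0 -> 0000
State from step 3 equals state from step 2 -> cycle length 1

Answer: 1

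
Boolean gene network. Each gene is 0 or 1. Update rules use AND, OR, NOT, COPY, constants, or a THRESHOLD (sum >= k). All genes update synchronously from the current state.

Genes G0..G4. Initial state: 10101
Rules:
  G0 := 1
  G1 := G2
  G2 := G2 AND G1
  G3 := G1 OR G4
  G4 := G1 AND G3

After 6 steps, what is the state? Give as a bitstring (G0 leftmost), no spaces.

Step 1: G0=1(const) G1=G2=1 G2=G2&G1=1&0=0 G3=G1|G4=0|1=1 G4=G1&G3=0&0=0 -> 11010
Step 2: G0=1(const) G1=G2=0 G2=G2&G1=0&1=0 G3=G1|G4=1|0=1 G4=G1&G3=1&1=1 -> 10011
Step 3: G0=1(const) G1=G2=0 G2=G2&G1=0&0=0 G3=G1|G4=0|1=1 G4=G1&G3=0&1=0 -> 10010
Step 4: G0=1(const) G1=G2=0 G2=G2&G1=0&0=0 G3=G1|G4=0|0=0 G4=G1&G3=0&1=0 -> 10000
Step 5: G0=1(const) G1=G2=0 G2=G2&G1=0&0=0 G3=G1|G4=0|0=0 G4=G1&G3=0&0=0 -> 10000
Step 6: G0=1(const) G1=G2=0 G2=G2&G1=0&0=0 G3=G1|G4=0|0=0 G4=G1&G3=0&0=0 -> 10000

10000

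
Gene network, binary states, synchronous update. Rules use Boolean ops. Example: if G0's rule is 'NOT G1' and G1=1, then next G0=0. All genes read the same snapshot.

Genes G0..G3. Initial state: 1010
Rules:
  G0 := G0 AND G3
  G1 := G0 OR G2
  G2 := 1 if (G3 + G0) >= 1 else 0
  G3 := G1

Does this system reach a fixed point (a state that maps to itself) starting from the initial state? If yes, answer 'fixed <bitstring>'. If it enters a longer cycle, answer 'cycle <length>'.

Step 0: 1010
Step 1: G0=G0&G3=1&0=0 G1=G0|G2=1|1=1 G2=(0+1>=1)=1 G3=G1=0 -> 0110
Step 2: G0=G0&G3=0&0=0 G1=G0|G2=0|1=1 G2=(0+0>=1)=0 G3=G1=1 -> 0101
Step 3: G0=G0&G3=0&1=0 G1=G0|G2=0|0=0 G2=(1+0>=1)=1 G3=G1=1 -> 0011
Step 4: G0=G0&G3=0&1=0 G1=G0|G2=0|1=1 G2=(1+0>=1)=1 G3=G1=0 -> 0110
Cycle of length 3 starting at step 1 -> no fixed point

Answer: cycle 3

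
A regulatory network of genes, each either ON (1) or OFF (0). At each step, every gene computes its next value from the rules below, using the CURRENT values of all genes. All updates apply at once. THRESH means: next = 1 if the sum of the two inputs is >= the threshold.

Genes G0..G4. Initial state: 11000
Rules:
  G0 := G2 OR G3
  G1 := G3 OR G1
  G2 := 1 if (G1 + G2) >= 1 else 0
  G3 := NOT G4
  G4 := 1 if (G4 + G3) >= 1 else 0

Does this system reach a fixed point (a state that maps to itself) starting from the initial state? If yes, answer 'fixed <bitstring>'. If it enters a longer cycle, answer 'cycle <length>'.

Answer: fixed 11101

Derivation:
Step 0: 11000
Step 1: G0=G2|G3=0|0=0 G1=G3|G1=0|1=1 G2=(1+0>=1)=1 G3=NOT G4=NOT 0=1 G4=(0+0>=1)=0 -> 01110
Step 2: G0=G2|G3=1|1=1 G1=G3|G1=1|1=1 G2=(1+1>=1)=1 G3=NOT G4=NOT 0=1 G4=(0+1>=1)=1 -> 11111
Step 3: G0=G2|G3=1|1=1 G1=G3|G1=1|1=1 G2=(1+1>=1)=1 G3=NOT G4=NOT 1=0 G4=(1+1>=1)=1 -> 11101
Step 4: G0=G2|G3=1|0=1 G1=G3|G1=0|1=1 G2=(1+1>=1)=1 G3=NOT G4=NOT 1=0 G4=(1+0>=1)=1 -> 11101
Fixed point reached at step 3: 11101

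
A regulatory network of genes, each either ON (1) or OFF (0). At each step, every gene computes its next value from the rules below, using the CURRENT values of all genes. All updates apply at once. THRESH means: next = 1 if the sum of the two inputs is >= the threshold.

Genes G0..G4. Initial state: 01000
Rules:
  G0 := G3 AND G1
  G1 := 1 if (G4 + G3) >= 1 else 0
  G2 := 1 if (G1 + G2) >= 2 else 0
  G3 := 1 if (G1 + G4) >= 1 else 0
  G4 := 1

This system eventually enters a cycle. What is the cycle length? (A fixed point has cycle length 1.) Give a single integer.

Step 0: 01000
Step 1: G0=G3&G1=0&1=0 G1=(0+0>=1)=0 G2=(1+0>=2)=0 G3=(1+0>=1)=1 G4=1(const) -> 00011
Step 2: G0=G3&G1=1&0=0 G1=(1+1>=1)=1 G2=(0+0>=2)=0 G3=(0+1>=1)=1 G4=1(const) -> 01011
Step 3: G0=G3&G1=1&1=1 G1=(1+1>=1)=1 G2=(1+0>=2)=0 G3=(1+1>=1)=1 G4=1(const) -> 11011
Step 4: G0=G3&G1=1&1=1 G1=(1+1>=1)=1 G2=(1+0>=2)=0 G3=(1+1>=1)=1 G4=1(const) -> 11011
State from step 4 equals state from step 3 -> cycle length 1

Answer: 1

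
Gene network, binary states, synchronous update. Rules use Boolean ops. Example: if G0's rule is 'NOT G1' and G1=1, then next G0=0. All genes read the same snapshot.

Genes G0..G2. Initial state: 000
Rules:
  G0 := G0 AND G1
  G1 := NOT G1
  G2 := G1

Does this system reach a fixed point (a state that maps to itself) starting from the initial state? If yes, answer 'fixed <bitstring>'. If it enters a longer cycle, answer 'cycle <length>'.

Step 0: 000
Step 1: G0=G0&G1=0&0=0 G1=NOT G1=NOT 0=1 G2=G1=0 -> 010
Step 2: G0=G0&G1=0&1=0 G1=NOT G1=NOT 1=0 G2=G1=1 -> 001
Step 3: G0=G0&G1=0&0=0 G1=NOT G1=NOT 0=1 G2=G1=0 -> 010
Cycle of length 2 starting at step 1 -> no fixed point

Answer: cycle 2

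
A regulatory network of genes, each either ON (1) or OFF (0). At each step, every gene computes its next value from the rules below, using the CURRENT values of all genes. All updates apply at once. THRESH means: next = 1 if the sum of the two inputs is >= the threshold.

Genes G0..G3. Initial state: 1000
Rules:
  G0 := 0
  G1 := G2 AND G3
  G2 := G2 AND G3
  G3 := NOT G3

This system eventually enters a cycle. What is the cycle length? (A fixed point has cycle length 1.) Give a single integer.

Step 0: 1000
Step 1: G0=0(const) G1=G2&G3=0&0=0 G2=G2&G3=0&0=0 G3=NOT G3=NOT 0=1 -> 0001
Step 2: G0=0(const) G1=G2&G3=0&1=0 G2=G2&G3=0&1=0 G3=NOT G3=NOT 1=0 -> 0000
Step 3: G0=0(const) G1=G2&G3=0&0=0 G2=G2&G3=0&0=0 G3=NOT G3=NOT 0=1 -> 0001
State from step 3 equals state from step 1 -> cycle length 2

Answer: 2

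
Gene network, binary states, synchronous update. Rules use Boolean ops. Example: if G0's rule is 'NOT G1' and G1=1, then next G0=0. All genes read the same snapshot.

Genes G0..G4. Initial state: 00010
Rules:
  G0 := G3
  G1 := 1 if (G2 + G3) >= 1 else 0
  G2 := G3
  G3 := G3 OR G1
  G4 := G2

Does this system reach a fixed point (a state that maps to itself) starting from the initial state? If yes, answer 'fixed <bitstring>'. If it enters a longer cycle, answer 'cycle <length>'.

Answer: fixed 11111

Derivation:
Step 0: 00010
Step 1: G0=G3=1 G1=(0+1>=1)=1 G2=G3=1 G3=G3|G1=1|0=1 G4=G2=0 -> 11110
Step 2: G0=G3=1 G1=(1+1>=1)=1 G2=G3=1 G3=G3|G1=1|1=1 G4=G2=1 -> 11111
Step 3: G0=G3=1 G1=(1+1>=1)=1 G2=G3=1 G3=G3|G1=1|1=1 G4=G2=1 -> 11111
Fixed point reached at step 2: 11111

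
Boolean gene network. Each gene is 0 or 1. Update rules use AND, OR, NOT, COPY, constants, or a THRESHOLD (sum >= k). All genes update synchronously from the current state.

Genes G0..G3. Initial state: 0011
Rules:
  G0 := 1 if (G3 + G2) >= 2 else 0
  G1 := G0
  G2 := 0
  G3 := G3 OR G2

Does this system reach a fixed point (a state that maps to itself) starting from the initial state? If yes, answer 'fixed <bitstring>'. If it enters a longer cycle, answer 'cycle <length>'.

Step 0: 0011
Step 1: G0=(1+1>=2)=1 G1=G0=0 G2=0(const) G3=G3|G2=1|1=1 -> 1001
Step 2: G0=(1+0>=2)=0 G1=G0=1 G2=0(const) G3=G3|G2=1|0=1 -> 0101
Step 3: G0=(1+0>=2)=0 G1=G0=0 G2=0(const) G3=G3|G2=1|0=1 -> 0001
Step 4: G0=(1+0>=2)=0 G1=G0=0 G2=0(const) G3=G3|G2=1|0=1 -> 0001
Fixed point reached at step 3: 0001

Answer: fixed 0001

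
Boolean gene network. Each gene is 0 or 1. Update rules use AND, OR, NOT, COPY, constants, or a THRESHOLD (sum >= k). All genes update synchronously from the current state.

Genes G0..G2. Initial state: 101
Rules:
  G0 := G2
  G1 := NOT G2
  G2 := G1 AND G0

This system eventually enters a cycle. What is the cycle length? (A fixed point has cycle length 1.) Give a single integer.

Answer: 1

Derivation:
Step 0: 101
Step 1: G0=G2=1 G1=NOT G2=NOT 1=0 G2=G1&G0=0&1=0 -> 100
Step 2: G0=G2=0 G1=NOT G2=NOT 0=1 G2=G1&G0=0&1=0 -> 010
Step 3: G0=G2=0 G1=NOT G2=NOT 0=1 G2=G1&G0=1&0=0 -> 010
State from step 3 equals state from step 2 -> cycle length 1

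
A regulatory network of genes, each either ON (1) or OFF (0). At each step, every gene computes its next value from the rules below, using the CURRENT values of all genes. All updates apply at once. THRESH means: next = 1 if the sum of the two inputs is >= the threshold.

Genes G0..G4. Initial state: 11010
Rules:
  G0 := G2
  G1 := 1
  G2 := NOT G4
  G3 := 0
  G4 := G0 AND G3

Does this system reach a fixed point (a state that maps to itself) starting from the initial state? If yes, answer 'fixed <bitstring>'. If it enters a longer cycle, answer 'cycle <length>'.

Answer: fixed 11100

Derivation:
Step 0: 11010
Step 1: G0=G2=0 G1=1(const) G2=NOT G4=NOT 0=1 G3=0(const) G4=G0&G3=1&1=1 -> 01101
Step 2: G0=G2=1 G1=1(const) G2=NOT G4=NOT 1=0 G3=0(const) G4=G0&G3=0&0=0 -> 11000
Step 3: G0=G2=0 G1=1(const) G2=NOT G4=NOT 0=1 G3=0(const) G4=G0&G3=1&0=0 -> 01100
Step 4: G0=G2=1 G1=1(const) G2=NOT G4=NOT 0=1 G3=0(const) G4=G0&G3=0&0=0 -> 11100
Step 5: G0=G2=1 G1=1(const) G2=NOT G4=NOT 0=1 G3=0(const) G4=G0&G3=1&0=0 -> 11100
Fixed point reached at step 4: 11100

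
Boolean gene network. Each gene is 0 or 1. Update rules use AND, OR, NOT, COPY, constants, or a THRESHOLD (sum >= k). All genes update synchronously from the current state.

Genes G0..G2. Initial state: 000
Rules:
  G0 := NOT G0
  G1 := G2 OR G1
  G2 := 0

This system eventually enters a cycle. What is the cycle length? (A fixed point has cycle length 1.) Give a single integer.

Step 0: 000
Step 1: G0=NOT G0=NOT 0=1 G1=G2|G1=0|0=0 G2=0(const) -> 100
Step 2: G0=NOT G0=NOT 1=0 G1=G2|G1=0|0=0 G2=0(const) -> 000
State from step 2 equals state from step 0 -> cycle length 2

Answer: 2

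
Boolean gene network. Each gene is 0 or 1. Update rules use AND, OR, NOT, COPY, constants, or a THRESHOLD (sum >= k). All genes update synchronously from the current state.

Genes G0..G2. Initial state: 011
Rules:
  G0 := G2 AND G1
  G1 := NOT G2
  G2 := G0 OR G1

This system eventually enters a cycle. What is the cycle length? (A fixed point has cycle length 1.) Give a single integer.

Step 0: 011
Step 1: G0=G2&G1=1&1=1 G1=NOT G2=NOT 1=0 G2=G0|G1=0|1=1 -> 101
Step 2: G0=G2&G1=1&0=0 G1=NOT G2=NOT 1=0 G2=G0|G1=1|0=1 -> 001
Step 3: G0=G2&G1=1&0=0 G1=NOT G2=NOT 1=0 G2=G0|G1=0|0=0 -> 000
Step 4: G0=G2&G1=0&0=0 G1=NOT G2=NOT 0=1 G2=G0|G1=0|0=0 -> 010
Step 5: G0=G2&G1=0&1=0 G1=NOT G2=NOT 0=1 G2=G0|G1=0|1=1 -> 011
State from step 5 equals state from step 0 -> cycle length 5

Answer: 5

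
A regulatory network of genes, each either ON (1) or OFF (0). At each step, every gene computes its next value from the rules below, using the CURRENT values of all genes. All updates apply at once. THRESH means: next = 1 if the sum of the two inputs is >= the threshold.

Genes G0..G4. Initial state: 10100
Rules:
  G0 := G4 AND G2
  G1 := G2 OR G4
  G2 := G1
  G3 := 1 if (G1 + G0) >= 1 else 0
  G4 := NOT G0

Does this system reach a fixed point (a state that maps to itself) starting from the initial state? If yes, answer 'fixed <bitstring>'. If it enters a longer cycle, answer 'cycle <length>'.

Step 0: 10100
Step 1: G0=G4&G2=0&1=0 G1=G2|G4=1|0=1 G2=G1=0 G3=(0+1>=1)=1 G4=NOT G0=NOT 1=0 -> 01010
Step 2: G0=G4&G2=0&0=0 G1=G2|G4=0|0=0 G2=G1=1 G3=(1+0>=1)=1 G4=NOT G0=NOT 0=1 -> 00111
Step 3: G0=G4&G2=1&1=1 G1=G2|G4=1|1=1 G2=G1=0 G3=(0+0>=1)=0 G4=NOT G0=NOT 0=1 -> 11001
Step 4: G0=G4&G2=1&0=0 G1=G2|G4=0|1=1 G2=G1=1 G3=(1+1>=1)=1 G4=NOT G0=NOT 1=0 -> 01110
Step 5: G0=G4&G2=0&1=0 G1=G2|G4=1|0=1 G2=G1=1 G3=(1+0>=1)=1 G4=NOT G0=NOT 0=1 -> 01111
Step 6: G0=G4&G2=1&1=1 G1=G2|G4=1|1=1 G2=G1=1 G3=(1+0>=1)=1 G4=NOT G0=NOT 0=1 -> 11111
Step 7: G0=G4&G2=1&1=1 G1=G2|G4=1|1=1 G2=G1=1 G3=(1+1>=1)=1 G4=NOT G0=NOT 1=0 -> 11110
Step 8: G0=G4&G2=0&1=0 G1=G2|G4=1|0=1 G2=G1=1 G3=(1+1>=1)=1 G4=NOT G0=NOT 1=0 -> 01110
Cycle of length 4 starting at step 4 -> no fixed point

Answer: cycle 4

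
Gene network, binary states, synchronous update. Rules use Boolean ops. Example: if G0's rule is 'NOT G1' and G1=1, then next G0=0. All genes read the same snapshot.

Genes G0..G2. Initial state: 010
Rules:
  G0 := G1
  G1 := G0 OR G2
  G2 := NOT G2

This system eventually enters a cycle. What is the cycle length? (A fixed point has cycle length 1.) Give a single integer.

Step 0: 010
Step 1: G0=G1=1 G1=G0|G2=0|0=0 G2=NOT G2=NOT 0=1 -> 101
Step 2: G0=G1=0 G1=G0|G2=1|1=1 G2=NOT G2=NOT 1=0 -> 010
State from step 2 equals state from step 0 -> cycle length 2

Answer: 2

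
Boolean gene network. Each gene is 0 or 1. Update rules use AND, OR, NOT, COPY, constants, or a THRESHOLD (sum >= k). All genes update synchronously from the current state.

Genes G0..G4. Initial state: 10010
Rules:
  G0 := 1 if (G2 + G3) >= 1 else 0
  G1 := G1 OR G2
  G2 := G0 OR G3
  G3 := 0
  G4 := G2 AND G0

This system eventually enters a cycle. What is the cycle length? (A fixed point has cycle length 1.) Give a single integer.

Step 0: 10010
Step 1: G0=(0+1>=1)=1 G1=G1|G2=0|0=0 G2=G0|G3=1|1=1 G3=0(const) G4=G2&G0=0&1=0 -> 10100
Step 2: G0=(1+0>=1)=1 G1=G1|G2=0|1=1 G2=G0|G3=1|0=1 G3=0(const) G4=G2&G0=1&1=1 -> 11101
Step 3: G0=(1+0>=1)=1 G1=G1|G2=1|1=1 G2=G0|G3=1|0=1 G3=0(const) G4=G2&G0=1&1=1 -> 11101
State from step 3 equals state from step 2 -> cycle length 1

Answer: 1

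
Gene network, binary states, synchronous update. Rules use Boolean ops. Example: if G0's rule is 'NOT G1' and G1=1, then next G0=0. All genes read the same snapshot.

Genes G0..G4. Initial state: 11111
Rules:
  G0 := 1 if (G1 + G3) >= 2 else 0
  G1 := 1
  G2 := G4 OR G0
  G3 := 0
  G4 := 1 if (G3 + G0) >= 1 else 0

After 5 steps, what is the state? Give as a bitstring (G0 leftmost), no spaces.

Step 1: G0=(1+1>=2)=1 G1=1(const) G2=G4|G0=1|1=1 G3=0(const) G4=(1+1>=1)=1 -> 11101
Step 2: G0=(1+0>=2)=0 G1=1(const) G2=G4|G0=1|1=1 G3=0(const) G4=(0+1>=1)=1 -> 01101
Step 3: G0=(1+0>=2)=0 G1=1(const) G2=G4|G0=1|0=1 G3=0(const) G4=(0+0>=1)=0 -> 01100
Step 4: G0=(1+0>=2)=0 G1=1(const) G2=G4|G0=0|0=0 G3=0(const) G4=(0+0>=1)=0 -> 01000
Step 5: G0=(1+0>=2)=0 G1=1(const) G2=G4|G0=0|0=0 G3=0(const) G4=(0+0>=1)=0 -> 01000

01000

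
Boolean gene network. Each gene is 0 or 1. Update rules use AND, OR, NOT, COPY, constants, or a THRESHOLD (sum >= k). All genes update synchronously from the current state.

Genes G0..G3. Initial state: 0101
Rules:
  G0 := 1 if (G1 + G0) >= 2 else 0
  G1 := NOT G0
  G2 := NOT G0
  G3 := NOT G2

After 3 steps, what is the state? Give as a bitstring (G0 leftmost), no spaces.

Step 1: G0=(1+0>=2)=0 G1=NOT G0=NOT 0=1 G2=NOT G0=NOT 0=1 G3=NOT G2=NOT 0=1 -> 0111
Step 2: G0=(1+0>=2)=0 G1=NOT G0=NOT 0=1 G2=NOT G0=NOT 0=1 G3=NOT G2=NOT 1=0 -> 0110
Step 3: G0=(1+0>=2)=0 G1=NOT G0=NOT 0=1 G2=NOT G0=NOT 0=1 G3=NOT G2=NOT 1=0 -> 0110

0110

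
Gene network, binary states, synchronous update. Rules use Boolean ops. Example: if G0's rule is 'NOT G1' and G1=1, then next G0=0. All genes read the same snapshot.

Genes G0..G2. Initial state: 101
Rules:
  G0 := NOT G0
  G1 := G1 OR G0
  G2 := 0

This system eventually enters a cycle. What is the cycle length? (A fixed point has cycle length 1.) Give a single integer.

Answer: 2

Derivation:
Step 0: 101
Step 1: G0=NOT G0=NOT 1=0 G1=G1|G0=0|1=1 G2=0(const) -> 010
Step 2: G0=NOT G0=NOT 0=1 G1=G1|G0=1|0=1 G2=0(const) -> 110
Step 3: G0=NOT G0=NOT 1=0 G1=G1|G0=1|1=1 G2=0(const) -> 010
State from step 3 equals state from step 1 -> cycle length 2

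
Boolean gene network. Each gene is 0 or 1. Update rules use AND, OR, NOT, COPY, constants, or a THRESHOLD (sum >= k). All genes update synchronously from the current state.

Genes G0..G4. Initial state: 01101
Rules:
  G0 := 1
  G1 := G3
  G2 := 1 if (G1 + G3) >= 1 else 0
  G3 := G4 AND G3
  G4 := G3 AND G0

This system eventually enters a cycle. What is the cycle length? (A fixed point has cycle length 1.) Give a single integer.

Answer: 1

Derivation:
Step 0: 01101
Step 1: G0=1(const) G1=G3=0 G2=(1+0>=1)=1 G3=G4&G3=1&0=0 G4=G3&G0=0&0=0 -> 10100
Step 2: G0=1(const) G1=G3=0 G2=(0+0>=1)=0 G3=G4&G3=0&0=0 G4=G3&G0=0&1=0 -> 10000
Step 3: G0=1(const) G1=G3=0 G2=(0+0>=1)=0 G3=G4&G3=0&0=0 G4=G3&G0=0&1=0 -> 10000
State from step 3 equals state from step 2 -> cycle length 1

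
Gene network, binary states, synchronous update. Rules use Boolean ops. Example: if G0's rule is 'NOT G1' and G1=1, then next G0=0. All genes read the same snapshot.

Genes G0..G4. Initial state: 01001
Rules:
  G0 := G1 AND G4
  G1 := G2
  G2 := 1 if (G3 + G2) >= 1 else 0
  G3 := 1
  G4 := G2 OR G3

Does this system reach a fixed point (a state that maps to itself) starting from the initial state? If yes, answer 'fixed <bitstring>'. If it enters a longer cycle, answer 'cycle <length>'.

Answer: fixed 11111

Derivation:
Step 0: 01001
Step 1: G0=G1&G4=1&1=1 G1=G2=0 G2=(0+0>=1)=0 G3=1(const) G4=G2|G3=0|0=0 -> 10010
Step 2: G0=G1&G4=0&0=0 G1=G2=0 G2=(1+0>=1)=1 G3=1(const) G4=G2|G3=0|1=1 -> 00111
Step 3: G0=G1&G4=0&1=0 G1=G2=1 G2=(1+1>=1)=1 G3=1(const) G4=G2|G3=1|1=1 -> 01111
Step 4: G0=G1&G4=1&1=1 G1=G2=1 G2=(1+1>=1)=1 G3=1(const) G4=G2|G3=1|1=1 -> 11111
Step 5: G0=G1&G4=1&1=1 G1=G2=1 G2=(1+1>=1)=1 G3=1(const) G4=G2|G3=1|1=1 -> 11111
Fixed point reached at step 4: 11111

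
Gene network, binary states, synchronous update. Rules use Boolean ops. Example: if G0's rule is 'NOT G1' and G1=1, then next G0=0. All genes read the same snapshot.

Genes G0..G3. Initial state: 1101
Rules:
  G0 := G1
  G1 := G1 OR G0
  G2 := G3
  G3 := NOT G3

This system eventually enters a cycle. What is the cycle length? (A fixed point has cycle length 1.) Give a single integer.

Step 0: 1101
Step 1: G0=G1=1 G1=G1|G0=1|1=1 G2=G3=1 G3=NOT G3=NOT 1=0 -> 1110
Step 2: G0=G1=1 G1=G1|G0=1|1=1 G2=G3=0 G3=NOT G3=NOT 0=1 -> 1101
State from step 2 equals state from step 0 -> cycle length 2

Answer: 2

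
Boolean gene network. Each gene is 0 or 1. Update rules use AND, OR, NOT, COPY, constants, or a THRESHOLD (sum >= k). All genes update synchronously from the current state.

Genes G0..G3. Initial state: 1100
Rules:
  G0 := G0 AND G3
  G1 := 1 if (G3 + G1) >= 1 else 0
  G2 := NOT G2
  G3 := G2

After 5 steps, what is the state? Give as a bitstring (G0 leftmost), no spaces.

Step 1: G0=G0&G3=1&0=0 G1=(0+1>=1)=1 G2=NOT G2=NOT 0=1 G3=G2=0 -> 0110
Step 2: G0=G0&G3=0&0=0 G1=(0+1>=1)=1 G2=NOT G2=NOT 1=0 G3=G2=1 -> 0101
Step 3: G0=G0&G3=0&1=0 G1=(1+1>=1)=1 G2=NOT G2=NOT 0=1 G3=G2=0 -> 0110
Step 4: G0=G0&G3=0&0=0 G1=(0+1>=1)=1 G2=NOT G2=NOT 1=0 G3=G2=1 -> 0101
Step 5: G0=G0&G3=0&1=0 G1=(1+1>=1)=1 G2=NOT G2=NOT 0=1 G3=G2=0 -> 0110

0110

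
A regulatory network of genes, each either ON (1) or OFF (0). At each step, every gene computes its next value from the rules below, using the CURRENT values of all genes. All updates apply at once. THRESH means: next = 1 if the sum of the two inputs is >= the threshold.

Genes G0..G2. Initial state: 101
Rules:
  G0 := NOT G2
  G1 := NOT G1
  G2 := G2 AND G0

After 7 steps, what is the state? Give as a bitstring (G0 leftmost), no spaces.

Step 1: G0=NOT G2=NOT 1=0 G1=NOT G1=NOT 0=1 G2=G2&G0=1&1=1 -> 011
Step 2: G0=NOT G2=NOT 1=0 G1=NOT G1=NOT 1=0 G2=G2&G0=1&0=0 -> 000
Step 3: G0=NOT G2=NOT 0=1 G1=NOT G1=NOT 0=1 G2=G2&G0=0&0=0 -> 110
Step 4: G0=NOT G2=NOT 0=1 G1=NOT G1=NOT 1=0 G2=G2&G0=0&1=0 -> 100
Step 5: G0=NOT G2=NOT 0=1 G1=NOT G1=NOT 0=1 G2=G2&G0=0&1=0 -> 110
Step 6: G0=NOT G2=NOT 0=1 G1=NOT G1=NOT 1=0 G2=G2&G0=0&1=0 -> 100
Step 7: G0=NOT G2=NOT 0=1 G1=NOT G1=NOT 0=1 G2=G2&G0=0&1=0 -> 110

110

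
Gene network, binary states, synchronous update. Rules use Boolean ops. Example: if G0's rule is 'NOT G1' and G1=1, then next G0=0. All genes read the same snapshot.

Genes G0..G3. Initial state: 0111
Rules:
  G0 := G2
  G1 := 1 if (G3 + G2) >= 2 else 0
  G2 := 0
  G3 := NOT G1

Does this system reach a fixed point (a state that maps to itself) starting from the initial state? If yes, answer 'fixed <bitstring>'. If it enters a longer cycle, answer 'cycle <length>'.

Step 0: 0111
Step 1: G0=G2=1 G1=(1+1>=2)=1 G2=0(const) G3=NOT G1=NOT 1=0 -> 1100
Step 2: G0=G2=0 G1=(0+0>=2)=0 G2=0(const) G3=NOT G1=NOT 1=0 -> 0000
Step 3: G0=G2=0 G1=(0+0>=2)=0 G2=0(const) G3=NOT G1=NOT 0=1 -> 0001
Step 4: G0=G2=0 G1=(1+0>=2)=0 G2=0(const) G3=NOT G1=NOT 0=1 -> 0001
Fixed point reached at step 3: 0001

Answer: fixed 0001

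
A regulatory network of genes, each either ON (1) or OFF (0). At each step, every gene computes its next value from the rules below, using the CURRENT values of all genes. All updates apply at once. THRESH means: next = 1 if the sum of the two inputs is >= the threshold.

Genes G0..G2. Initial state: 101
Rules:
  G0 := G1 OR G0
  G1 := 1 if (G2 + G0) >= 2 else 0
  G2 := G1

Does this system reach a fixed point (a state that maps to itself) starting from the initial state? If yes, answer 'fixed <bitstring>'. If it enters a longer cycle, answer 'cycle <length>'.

Step 0: 101
Step 1: G0=G1|G0=0|1=1 G1=(1+1>=2)=1 G2=G1=0 -> 110
Step 2: G0=G1|G0=1|1=1 G1=(0+1>=2)=0 G2=G1=1 -> 101
Cycle of length 2 starting at step 0 -> no fixed point

Answer: cycle 2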